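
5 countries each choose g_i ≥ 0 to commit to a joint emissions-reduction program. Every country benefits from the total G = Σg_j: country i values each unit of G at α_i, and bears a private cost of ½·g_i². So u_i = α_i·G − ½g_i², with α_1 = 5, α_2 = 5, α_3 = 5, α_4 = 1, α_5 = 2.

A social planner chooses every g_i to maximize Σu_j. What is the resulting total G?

90

Planner FOC: ∂(Σu_j)/∂g_i = (Σα_j) − g_i = 0, so g_i^SO = Σα_j = 18 for every i; G^SO = 90.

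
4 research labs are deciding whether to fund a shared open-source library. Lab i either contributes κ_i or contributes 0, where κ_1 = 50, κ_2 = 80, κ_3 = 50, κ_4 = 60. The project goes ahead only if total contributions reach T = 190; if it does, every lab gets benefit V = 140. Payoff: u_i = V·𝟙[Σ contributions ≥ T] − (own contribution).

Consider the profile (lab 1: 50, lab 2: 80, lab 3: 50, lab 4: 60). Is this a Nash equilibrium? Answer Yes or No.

No

Total = 240 ≥ 190: provided.
Lab 1 (pledges 50, payoff 90): dropping to 0 → total 190, payoff 140. Profitable deviation.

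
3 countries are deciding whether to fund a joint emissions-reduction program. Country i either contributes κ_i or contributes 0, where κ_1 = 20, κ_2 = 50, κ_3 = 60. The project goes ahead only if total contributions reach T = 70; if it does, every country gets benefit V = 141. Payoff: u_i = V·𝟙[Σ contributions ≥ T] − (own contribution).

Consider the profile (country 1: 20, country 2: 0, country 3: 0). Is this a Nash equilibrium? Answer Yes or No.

No

Total = 20 < 70: not provided.
Country 1 (pledges 20, payoff -20): dropping to 0 → total 0, payoff 0. Profitable deviation.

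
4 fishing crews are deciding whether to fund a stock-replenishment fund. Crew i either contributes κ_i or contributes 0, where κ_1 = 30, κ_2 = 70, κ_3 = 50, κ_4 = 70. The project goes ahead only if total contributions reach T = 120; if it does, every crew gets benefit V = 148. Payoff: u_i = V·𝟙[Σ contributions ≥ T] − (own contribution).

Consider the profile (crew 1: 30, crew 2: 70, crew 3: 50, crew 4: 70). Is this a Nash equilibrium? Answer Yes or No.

No

Total = 220 ≥ 120: provided.
Crew 1 (pledges 30, payoff 118): dropping to 0 → total 190, payoff 148. Profitable deviation.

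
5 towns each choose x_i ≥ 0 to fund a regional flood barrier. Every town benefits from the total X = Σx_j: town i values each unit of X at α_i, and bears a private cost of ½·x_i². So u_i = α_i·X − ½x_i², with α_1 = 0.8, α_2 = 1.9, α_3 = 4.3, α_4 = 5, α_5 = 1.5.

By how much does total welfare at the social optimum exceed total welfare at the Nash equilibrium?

Town i's FOC: ∂u_i/∂x_i = α_i − x_i = 0, so x_i* = α_i.
NE contributions = (0.8, 1.9, 4.3, 5, 1.5); X = 13.5.
W^NE = (Σα)·X − ½Σα_i² = 13.5² − ½·49.99 = 157.255.
Planner sets x_i = Σα_j = 13.5 for every i, so X^SO = 5·13.5 = 67.5.
W^SO = (Σα)·X^SO − ½·5·(Σα)² = (5/2)·13.5² = 455.625.
Deadweight loss = W^SO − W^NE = 298.37.

298.37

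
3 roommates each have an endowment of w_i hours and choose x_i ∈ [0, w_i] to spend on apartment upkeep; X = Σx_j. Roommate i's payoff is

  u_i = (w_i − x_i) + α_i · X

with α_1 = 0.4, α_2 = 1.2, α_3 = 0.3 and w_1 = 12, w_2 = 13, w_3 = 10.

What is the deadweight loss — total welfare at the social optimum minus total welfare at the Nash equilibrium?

∂u_i/∂x_i = α_i − 1, so roommate i contributes w_i if α_i > 1, else 0.
α_i > 1 for i ∈ {2}; NE contributions (0, 13, 0), X = 13.
W^NE = Σw_i − X^NE + (Σα_i)·X^NE = 35 + 0.9·13 = 46.7.
Planner: ∂(Σu_j)/∂x_i = Σα_j − 1 = 0.9 > 0, so everyone contributes w_i; X^SO = 35, W^SO = 35 + 0.9·35 = 66.5.
Deadweight loss = 19.8.

19.8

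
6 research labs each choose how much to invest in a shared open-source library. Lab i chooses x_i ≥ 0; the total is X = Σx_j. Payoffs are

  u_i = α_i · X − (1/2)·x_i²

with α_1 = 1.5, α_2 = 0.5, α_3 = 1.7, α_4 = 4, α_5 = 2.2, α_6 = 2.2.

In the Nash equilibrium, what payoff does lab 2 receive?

5.925

Lab i's FOC: ∂u_i/∂x_i = α_i − x_i = 0, so x_i* = α_i.
NE contributions = (1.5, 0.5, 1.7, 4, 2.2, 2.2); X = 12.1.
u_2 = α_2·X − ½·(x_2)² = 0.5·12.1 − ½·0.5² = 5.925.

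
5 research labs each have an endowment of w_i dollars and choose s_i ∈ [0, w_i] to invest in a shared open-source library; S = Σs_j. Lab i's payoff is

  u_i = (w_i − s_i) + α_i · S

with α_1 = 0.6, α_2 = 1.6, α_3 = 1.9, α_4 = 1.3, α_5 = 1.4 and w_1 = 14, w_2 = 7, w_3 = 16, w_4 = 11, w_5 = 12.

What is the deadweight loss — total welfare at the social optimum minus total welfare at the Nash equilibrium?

∂u_i/∂s_i = α_i − 1, so lab i contributes w_i if α_i > 1, else 0.
α_i > 1 for i ∈ {2, 3, 4, 5}; NE contributions (0, 7, 16, 11, 12), S = 46.
W^NE = Σw_i − S^NE + (Σα_i)·S^NE = 60 + 5.8·46 = 326.8.
Planner: ∂(Σu_j)/∂s_i = Σα_j − 1 = 5.8 > 0, so everyone contributes w_i; S^SO = 60, W^SO = 60 + 5.8·60 = 408.
Deadweight loss = 81.2.

81.2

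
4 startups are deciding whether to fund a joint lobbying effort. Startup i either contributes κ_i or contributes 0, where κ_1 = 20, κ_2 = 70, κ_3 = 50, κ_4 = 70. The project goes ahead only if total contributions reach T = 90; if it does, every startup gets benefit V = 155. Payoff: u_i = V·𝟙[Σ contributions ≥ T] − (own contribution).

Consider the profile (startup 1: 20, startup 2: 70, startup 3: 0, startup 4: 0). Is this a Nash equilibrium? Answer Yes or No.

Yes

Total = 90 ≥ 90: provided.
Startup 1 (pledges 20, payoff 135): dropping to 0 → total 70, payoff 0. No gain.
Startup 2 (pledges 70, payoff 85): dropping to 0 → total 20, payoff 0. No gain.
Startup 3 (pledges 0, payoff 155): pledging 50 → total 140, payoff 105. No gain.
Startup 4 (pledges 0, payoff 155): pledging 70 → total 160, payoff 85. No gain.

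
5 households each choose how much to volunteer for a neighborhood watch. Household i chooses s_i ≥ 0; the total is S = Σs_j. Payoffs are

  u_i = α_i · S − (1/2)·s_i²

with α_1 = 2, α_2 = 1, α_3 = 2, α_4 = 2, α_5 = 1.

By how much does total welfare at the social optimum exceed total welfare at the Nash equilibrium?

Household i's FOC: ∂u_i/∂s_i = α_i − s_i = 0, so s_i* = α_i.
NE contributions = (2, 1, 2, 2, 1); S = 8.
W^NE = (Σα)·S − ½Σα_i² = 8² − ½·14 = 57.
Planner sets s_i = Σα_j = 8 for every i, so S^SO = 5·8 = 40.
W^SO = (Σα)·S^SO − ½·5·(Σα)² = (5/2)·8² = 160.
Deadweight loss = W^SO − W^NE = 103.

103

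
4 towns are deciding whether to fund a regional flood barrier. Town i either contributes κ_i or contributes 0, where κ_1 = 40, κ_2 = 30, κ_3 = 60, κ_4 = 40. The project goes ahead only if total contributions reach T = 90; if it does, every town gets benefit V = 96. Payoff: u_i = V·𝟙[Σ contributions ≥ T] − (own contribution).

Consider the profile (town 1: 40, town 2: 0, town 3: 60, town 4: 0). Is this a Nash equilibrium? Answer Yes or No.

Total = 100 ≥ 90: provided.
Town 1 (pledges 40, payoff 56): dropping to 0 → total 60, payoff 0. No gain.
Town 2 (pledges 0, payoff 96): pledging 30 → total 130, payoff 66. No gain.
Town 3 (pledges 60, payoff 36): dropping to 0 → total 40, payoff 0. No gain.
Town 4 (pledges 0, payoff 96): pledging 40 → total 140, payoff 56. No gain.

Yes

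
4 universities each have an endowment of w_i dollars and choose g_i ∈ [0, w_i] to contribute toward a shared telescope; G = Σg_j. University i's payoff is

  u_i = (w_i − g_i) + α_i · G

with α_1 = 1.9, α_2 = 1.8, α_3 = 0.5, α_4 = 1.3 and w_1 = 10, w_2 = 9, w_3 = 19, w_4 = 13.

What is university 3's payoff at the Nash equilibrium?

35

∂u_i/∂g_i = α_i − 1, so university i contributes w_i if α_i > 1, else 0.
α_i > 1 for i ∈ {1, 2, 4}; NE contributions (10, 9, 0, 13), G = 32.
u_3 = (19 − 0) + 0.5·32 = 35.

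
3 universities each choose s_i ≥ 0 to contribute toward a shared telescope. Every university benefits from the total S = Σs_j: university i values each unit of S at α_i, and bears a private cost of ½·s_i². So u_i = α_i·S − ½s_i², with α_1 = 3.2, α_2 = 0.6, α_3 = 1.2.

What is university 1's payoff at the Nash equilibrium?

10.88

University i's FOC: ∂u_i/∂s_i = α_i − s_i = 0, so s_i* = α_i.
NE contributions = (3.2, 0.6, 1.2); S = 5.
u_1 = α_1·S − ½·(s_1)² = 3.2·5 − ½·3.2² = 10.88.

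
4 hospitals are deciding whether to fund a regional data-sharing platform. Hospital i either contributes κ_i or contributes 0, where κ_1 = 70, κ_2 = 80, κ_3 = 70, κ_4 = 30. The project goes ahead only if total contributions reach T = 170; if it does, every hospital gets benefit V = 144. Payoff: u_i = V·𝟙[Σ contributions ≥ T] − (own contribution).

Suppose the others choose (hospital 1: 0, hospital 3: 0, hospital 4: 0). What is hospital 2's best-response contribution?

0

Others' total = 0. Even contributing 80 gives 80 < 170: no benefit either way.
Best response: 0.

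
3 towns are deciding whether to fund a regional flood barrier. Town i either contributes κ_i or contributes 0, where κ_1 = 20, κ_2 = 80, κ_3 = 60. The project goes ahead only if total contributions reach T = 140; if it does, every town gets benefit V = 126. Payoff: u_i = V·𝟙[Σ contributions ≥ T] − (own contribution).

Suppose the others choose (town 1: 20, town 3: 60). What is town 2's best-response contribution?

Others' total = 80. Contributing 80 brings total to 160 ≥ 140: gain V − κ_2 = 46.
Best response: 80.

80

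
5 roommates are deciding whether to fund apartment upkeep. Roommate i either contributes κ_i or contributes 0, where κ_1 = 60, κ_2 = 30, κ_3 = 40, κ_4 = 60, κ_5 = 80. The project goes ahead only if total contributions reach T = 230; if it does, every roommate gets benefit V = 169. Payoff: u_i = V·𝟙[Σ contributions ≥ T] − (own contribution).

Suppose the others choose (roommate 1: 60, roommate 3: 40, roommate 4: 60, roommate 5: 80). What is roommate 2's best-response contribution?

0

Others' total = 240 ≥ 230; contributing adds cost 30 for no extra benefit.
Best response: 0.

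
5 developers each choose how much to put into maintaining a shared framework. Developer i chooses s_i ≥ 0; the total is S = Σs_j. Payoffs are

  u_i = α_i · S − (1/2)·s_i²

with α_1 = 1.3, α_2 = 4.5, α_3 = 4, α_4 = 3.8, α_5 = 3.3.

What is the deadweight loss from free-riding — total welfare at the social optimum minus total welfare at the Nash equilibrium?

Developer i's FOC: ∂u_i/∂s_i = α_i − s_i = 0, so s_i* = α_i.
NE contributions = (1.3, 4.5, 4, 3.8, 3.3); S = 16.9.
W^NE = (Σα)·S − ½Σα_i² = 16.9² − ½·63.27 = 253.975.
Planner sets s_i = Σα_j = 16.9 for every i, so S^SO = 5·16.9 = 84.5.
W^SO = (Σα)·S^SO − ½·5·(Σα)² = (5/2)·16.9² = 714.025.
Deadweight loss = W^SO − W^NE = 460.05.

460.05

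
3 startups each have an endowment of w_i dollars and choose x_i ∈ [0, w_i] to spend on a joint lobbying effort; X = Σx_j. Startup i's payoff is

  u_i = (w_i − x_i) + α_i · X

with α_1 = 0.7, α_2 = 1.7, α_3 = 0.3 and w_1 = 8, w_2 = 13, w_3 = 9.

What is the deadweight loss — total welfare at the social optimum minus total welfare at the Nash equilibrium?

28.9

∂u_i/∂x_i = α_i − 1, so startup i contributes w_i if α_i > 1, else 0.
α_i > 1 for i ∈ {2}; NE contributions (0, 13, 0), X = 13.
W^NE = Σw_i − X^NE + (Σα_i)·X^NE = 30 + 1.7·13 = 52.1.
Planner: ∂(Σu_j)/∂x_i = Σα_j − 1 = 1.7 > 0, so everyone contributes w_i; X^SO = 30, W^SO = 30 + 1.7·30 = 81.
Deadweight loss = 28.9.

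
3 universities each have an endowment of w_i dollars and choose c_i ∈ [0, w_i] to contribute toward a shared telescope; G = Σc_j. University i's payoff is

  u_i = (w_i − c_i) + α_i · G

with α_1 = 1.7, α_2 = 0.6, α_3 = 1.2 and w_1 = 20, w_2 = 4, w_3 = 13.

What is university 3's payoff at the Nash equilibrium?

39.6

∂u_i/∂c_i = α_i − 1, so university i contributes w_i if α_i > 1, else 0.
α_i > 1 for i ∈ {1, 3}; NE contributions (20, 0, 13), G = 33.
u_3 = (13 − 13) + 1.2·33 = 39.6.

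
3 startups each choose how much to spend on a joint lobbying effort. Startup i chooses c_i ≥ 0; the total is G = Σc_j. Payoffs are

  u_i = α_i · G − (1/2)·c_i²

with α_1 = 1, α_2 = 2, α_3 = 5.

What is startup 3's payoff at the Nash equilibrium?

Startup i's FOC: ∂u_i/∂c_i = α_i − c_i = 0, so c_i* = α_i.
NE contributions = (1, 2, 5); G = 8.
u_3 = α_3·G − ½·(c_3)² = 5·8 − ½·5² = 27.5.

27.5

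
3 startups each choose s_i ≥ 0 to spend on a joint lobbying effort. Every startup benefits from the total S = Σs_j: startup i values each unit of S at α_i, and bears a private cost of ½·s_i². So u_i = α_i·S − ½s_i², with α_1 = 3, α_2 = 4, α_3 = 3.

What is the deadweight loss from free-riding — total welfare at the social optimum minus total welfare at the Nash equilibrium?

67

Startup i's FOC: ∂u_i/∂s_i = α_i − s_i = 0, so s_i* = α_i.
NE contributions = (3, 4, 3); S = 10.
W^NE = (Σα)·S − ½Σα_i² = 10² − ½·34 = 83.
Planner sets s_i = Σα_j = 10 for every i, so S^SO = 3·10 = 30.
W^SO = (Σα)·S^SO − ½·3·(Σα)² = (3/2)·10² = 150.
Deadweight loss = W^SO − W^NE = 67.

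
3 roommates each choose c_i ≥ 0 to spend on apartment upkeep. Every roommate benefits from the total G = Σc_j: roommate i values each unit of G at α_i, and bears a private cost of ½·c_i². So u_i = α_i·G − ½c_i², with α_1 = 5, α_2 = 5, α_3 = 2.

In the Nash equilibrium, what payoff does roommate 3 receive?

Roommate i's FOC: ∂u_i/∂c_i = α_i − c_i = 0, so c_i* = α_i.
NE contributions = (5, 5, 2); G = 12.
u_3 = α_3·G − ½·(c_3)² = 2·12 − ½·2² = 22.

22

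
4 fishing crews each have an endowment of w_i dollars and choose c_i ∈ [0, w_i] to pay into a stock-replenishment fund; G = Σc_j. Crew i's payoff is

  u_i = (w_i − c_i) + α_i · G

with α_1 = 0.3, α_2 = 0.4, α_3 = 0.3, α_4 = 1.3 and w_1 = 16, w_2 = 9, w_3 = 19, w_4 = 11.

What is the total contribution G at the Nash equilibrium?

11

∂u_i/∂c_i = α_i − 1, so crew i contributes w_i if α_i > 1, else 0.
α_i > 1 for i ∈ {4}; NE contributions (0, 0, 0, 11), G = 11.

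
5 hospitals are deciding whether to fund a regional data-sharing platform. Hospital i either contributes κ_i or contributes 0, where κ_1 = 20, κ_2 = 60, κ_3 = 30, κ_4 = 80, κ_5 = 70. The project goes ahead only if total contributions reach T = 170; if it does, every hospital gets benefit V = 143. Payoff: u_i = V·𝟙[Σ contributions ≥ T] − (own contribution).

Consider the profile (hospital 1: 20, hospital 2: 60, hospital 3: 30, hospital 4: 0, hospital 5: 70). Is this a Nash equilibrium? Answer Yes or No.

Total = 180 ≥ 170: provided.
Hospital 1 (pledges 20, payoff 123): dropping to 0 → total 160, payoff 0. No gain.
Hospital 2 (pledges 60, payoff 83): dropping to 0 → total 120, payoff 0. No gain.
Hospital 3 (pledges 30, payoff 113): dropping to 0 → total 150, payoff 0. No gain.
Hospital 4 (pledges 0, payoff 143): pledging 80 → total 260, payoff 63. No gain.
Hospital 5 (pledges 70, payoff 73): dropping to 0 → total 110, payoff 0. No gain.

Yes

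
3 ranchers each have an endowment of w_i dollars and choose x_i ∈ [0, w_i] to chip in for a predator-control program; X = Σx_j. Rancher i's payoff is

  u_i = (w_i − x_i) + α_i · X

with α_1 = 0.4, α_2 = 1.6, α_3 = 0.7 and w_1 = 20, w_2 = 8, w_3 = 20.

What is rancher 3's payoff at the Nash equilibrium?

∂u_i/∂x_i = α_i − 1, so rancher i contributes w_i if α_i > 1, else 0.
α_i > 1 for i ∈ {2}; NE contributions (0, 8, 0), X = 8.
u_3 = (20 − 0) + 0.7·8 = 25.6.

25.6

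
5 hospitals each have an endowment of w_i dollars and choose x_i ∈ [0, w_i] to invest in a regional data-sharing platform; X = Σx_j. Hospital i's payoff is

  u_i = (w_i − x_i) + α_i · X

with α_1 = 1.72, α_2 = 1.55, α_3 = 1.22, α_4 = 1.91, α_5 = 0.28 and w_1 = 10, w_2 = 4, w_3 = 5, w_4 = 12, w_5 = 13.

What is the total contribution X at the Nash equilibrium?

∂u_i/∂x_i = α_i − 1, so hospital i contributes w_i if α_i > 1, else 0.
α_i > 1 for i ∈ {1, 2, 3, 4}; NE contributions (10, 4, 5, 12, 0), X = 31.

31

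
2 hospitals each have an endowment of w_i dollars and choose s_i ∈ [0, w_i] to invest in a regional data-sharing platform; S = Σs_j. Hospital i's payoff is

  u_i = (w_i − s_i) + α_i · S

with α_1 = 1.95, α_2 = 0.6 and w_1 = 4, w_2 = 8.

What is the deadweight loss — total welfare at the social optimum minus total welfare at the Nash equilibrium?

12.4

∂u_i/∂s_i = α_i − 1, so hospital i contributes w_i if α_i > 1, else 0.
α_i > 1 for i ∈ {1}; NE contributions (4, 0), S = 4.
W^NE = Σw_i − S^NE + (Σα_i)·S^NE = 12 + 1.55·4 = 18.2.
Planner: ∂(Σu_j)/∂s_i = Σα_j − 1 = 1.55 > 0, so everyone contributes w_i; S^SO = 12, W^SO = 12 + 1.55·12 = 30.6.
Deadweight loss = 12.4.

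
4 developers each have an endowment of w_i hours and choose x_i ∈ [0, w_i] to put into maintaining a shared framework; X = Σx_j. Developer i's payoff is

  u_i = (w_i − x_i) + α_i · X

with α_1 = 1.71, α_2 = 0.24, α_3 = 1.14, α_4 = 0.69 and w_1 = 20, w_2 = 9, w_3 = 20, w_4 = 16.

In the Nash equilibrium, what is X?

∂u_i/∂x_i = α_i − 1, so developer i contributes w_i if α_i > 1, else 0.
α_i > 1 for i ∈ {1, 3}; NE contributions (20, 0, 20, 0), X = 40.

40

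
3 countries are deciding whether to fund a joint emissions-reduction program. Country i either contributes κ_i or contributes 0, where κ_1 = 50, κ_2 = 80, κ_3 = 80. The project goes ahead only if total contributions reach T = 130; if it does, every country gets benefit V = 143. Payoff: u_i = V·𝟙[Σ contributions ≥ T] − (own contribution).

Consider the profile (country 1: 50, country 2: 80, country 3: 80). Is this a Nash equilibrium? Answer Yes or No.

No

Total = 210 ≥ 130: provided.
Country 1 (pledges 50, payoff 93): dropping to 0 → total 160, payoff 143. Profitable deviation.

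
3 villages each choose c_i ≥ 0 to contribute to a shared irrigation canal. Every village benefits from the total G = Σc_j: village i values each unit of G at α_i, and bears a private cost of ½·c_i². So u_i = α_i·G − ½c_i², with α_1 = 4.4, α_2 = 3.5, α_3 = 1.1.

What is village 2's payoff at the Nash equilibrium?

25.375

Village i's FOC: ∂u_i/∂c_i = α_i − c_i = 0, so c_i* = α_i.
NE contributions = (4.4, 3.5, 1.1); G = 9.
u_2 = α_2·G − ½·(c_2)² = 3.5·9 − ½·3.5² = 25.375.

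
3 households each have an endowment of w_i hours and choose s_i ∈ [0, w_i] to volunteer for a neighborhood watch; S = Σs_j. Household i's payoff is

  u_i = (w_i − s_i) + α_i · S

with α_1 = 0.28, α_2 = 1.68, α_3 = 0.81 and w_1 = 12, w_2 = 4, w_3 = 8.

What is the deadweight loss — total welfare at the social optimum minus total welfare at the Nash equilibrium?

35.4

∂u_i/∂s_i = α_i − 1, so household i contributes w_i if α_i > 1, else 0.
α_i > 1 for i ∈ {2}; NE contributions (0, 4, 0), S = 4.
W^NE = Σw_i − S^NE + (Σα_i)·S^NE = 24 + 1.77·4 = 31.08.
Planner: ∂(Σu_j)/∂s_i = Σα_j − 1 = 1.77 > 0, so everyone contributes w_i; S^SO = 24, W^SO = 24 + 1.77·24 = 66.48.
Deadweight loss = 35.4.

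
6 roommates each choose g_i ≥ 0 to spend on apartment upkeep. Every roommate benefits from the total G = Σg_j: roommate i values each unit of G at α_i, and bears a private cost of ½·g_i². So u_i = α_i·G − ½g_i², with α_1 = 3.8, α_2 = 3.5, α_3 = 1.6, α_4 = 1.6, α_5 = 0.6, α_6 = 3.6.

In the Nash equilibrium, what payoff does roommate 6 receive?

Roommate i's FOC: ∂u_i/∂g_i = α_i − g_i = 0, so g_i* = α_i.
NE contributions = (3.8, 3.5, 1.6, 1.6, 0.6, 3.6); G = 14.7.
u_6 = α_6·G − ½·(g_6)² = 3.6·14.7 − ½·3.6² = 46.44.

46.44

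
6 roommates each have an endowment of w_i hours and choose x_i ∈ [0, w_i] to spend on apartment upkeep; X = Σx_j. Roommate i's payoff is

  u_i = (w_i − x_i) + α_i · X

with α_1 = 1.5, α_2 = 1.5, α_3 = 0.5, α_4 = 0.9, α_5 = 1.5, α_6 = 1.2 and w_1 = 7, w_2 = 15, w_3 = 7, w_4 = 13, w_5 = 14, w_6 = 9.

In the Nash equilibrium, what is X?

45

∂u_i/∂x_i = α_i − 1, so roommate i contributes w_i if α_i > 1, else 0.
α_i > 1 for i ∈ {1, 2, 5, 6}; NE contributions (7, 15, 0, 0, 14, 9), X = 45.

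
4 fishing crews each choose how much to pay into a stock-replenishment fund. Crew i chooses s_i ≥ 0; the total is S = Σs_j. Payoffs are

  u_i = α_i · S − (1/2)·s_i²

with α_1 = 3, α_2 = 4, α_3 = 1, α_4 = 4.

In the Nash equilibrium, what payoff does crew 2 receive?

Crew i's FOC: ∂u_i/∂s_i = α_i − s_i = 0, so s_i* = α_i.
NE contributions = (3, 4, 1, 4); S = 12.
u_2 = α_2·S − ½·(s_2)² = 4·12 − ½·4² = 40.

40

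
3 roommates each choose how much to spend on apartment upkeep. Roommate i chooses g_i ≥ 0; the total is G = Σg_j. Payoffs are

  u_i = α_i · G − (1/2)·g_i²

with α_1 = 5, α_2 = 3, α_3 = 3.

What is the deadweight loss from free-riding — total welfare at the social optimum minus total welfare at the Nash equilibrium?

Roommate i's FOC: ∂u_i/∂g_i = α_i − g_i = 0, so g_i* = α_i.
NE contributions = (5, 3, 3); G = 11.
W^NE = (Σα)·G − ½Σα_i² = 11² − ½·43 = 99.5.
Planner sets g_i = Σα_j = 11 for every i, so G^SO = 3·11 = 33.
W^SO = (Σα)·G^SO − ½·3·(Σα)² = (3/2)·11² = 181.5.
Deadweight loss = W^SO − W^NE = 82.

82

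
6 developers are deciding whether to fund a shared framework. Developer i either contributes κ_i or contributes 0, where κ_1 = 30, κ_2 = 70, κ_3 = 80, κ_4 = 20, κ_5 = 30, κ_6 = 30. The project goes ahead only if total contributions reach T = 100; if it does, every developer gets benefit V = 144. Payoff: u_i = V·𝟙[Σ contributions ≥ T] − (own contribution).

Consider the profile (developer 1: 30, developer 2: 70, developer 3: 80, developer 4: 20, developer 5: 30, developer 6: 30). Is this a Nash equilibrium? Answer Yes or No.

Total = 260 ≥ 100: provided.
Developer 1 (pledges 30, payoff 114): dropping to 0 → total 230, payoff 144. Profitable deviation.

No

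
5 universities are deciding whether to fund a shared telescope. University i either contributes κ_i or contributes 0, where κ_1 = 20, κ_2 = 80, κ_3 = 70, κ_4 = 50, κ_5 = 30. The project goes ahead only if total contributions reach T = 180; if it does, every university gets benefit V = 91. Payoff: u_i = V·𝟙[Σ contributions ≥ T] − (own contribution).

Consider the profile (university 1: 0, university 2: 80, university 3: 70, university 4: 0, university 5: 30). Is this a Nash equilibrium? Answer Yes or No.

Total = 180 ≥ 180: provided.
University 1 (pledges 0, payoff 91): pledging 20 → total 200, payoff 71. No gain.
University 2 (pledges 80, payoff 11): dropping to 0 → total 100, payoff 0. No gain.
University 3 (pledges 70, payoff 21): dropping to 0 → total 110, payoff 0. No gain.
University 4 (pledges 0, payoff 91): pledging 50 → total 230, payoff 41. No gain.
University 5 (pledges 30, payoff 61): dropping to 0 → total 150, payoff 0. No gain.

Yes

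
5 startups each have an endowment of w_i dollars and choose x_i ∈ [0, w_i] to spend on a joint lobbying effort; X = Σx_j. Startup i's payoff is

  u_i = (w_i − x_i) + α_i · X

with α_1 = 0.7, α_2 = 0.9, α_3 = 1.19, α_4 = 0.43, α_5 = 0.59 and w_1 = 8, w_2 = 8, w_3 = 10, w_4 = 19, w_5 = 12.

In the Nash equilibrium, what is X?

∂u_i/∂x_i = α_i − 1, so startup i contributes w_i if α_i > 1, else 0.
α_i > 1 for i ∈ {3}; NE contributions (0, 0, 10, 0, 0), X = 10.

10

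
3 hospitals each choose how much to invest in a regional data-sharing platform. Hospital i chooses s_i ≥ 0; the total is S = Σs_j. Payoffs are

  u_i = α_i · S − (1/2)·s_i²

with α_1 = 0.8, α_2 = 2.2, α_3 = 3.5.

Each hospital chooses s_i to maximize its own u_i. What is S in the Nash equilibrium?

6.5

Hospital i's FOC: ∂u_i/∂s_i = α_i − s_i = 0, so s_i* = α_i.
NE contributions = (0.8, 2.2, 3.5); S = 6.5.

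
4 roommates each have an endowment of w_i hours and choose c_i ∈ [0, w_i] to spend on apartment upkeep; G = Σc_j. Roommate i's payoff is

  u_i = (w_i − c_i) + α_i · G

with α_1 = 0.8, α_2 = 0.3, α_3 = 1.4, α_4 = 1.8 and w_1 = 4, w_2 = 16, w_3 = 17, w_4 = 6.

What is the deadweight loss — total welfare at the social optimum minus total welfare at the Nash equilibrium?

∂u_i/∂c_i = α_i − 1, so roommate i contributes w_i if α_i > 1, else 0.
α_i > 1 for i ∈ {3, 4}; NE contributions (0, 0, 17, 6), G = 23.
W^NE = Σw_i − G^NE + (Σα_i)·G^NE = 43 + 3.3·23 = 118.9.
Planner: ∂(Σu_j)/∂c_i = Σα_j − 1 = 3.3 > 0, so everyone contributes w_i; G^SO = 43, W^SO = 43 + 3.3·43 = 184.9.
Deadweight loss = 66.

66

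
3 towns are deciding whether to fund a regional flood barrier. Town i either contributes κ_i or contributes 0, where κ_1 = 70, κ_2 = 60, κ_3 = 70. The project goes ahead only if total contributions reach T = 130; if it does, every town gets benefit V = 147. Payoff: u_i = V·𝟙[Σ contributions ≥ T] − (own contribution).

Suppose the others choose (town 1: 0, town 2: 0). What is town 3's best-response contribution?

0

Others' total = 0. Even contributing 70 gives 70 < 130: no benefit either way.
Best response: 0.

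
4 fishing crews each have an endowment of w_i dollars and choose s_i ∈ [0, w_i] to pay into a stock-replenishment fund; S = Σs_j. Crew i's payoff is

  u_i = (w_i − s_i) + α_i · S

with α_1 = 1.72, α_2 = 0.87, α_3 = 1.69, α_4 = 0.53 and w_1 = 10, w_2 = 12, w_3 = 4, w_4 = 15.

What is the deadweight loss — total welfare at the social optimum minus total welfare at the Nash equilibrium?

∂u_i/∂s_i = α_i − 1, so crew i contributes w_i if α_i > 1, else 0.
α_i > 1 for i ∈ {1, 3}; NE contributions (10, 0, 4, 0), S = 14.
W^NE = Σw_i − S^NE + (Σα_i)·S^NE = 41 + 3.81·14 = 94.34.
Planner: ∂(Σu_j)/∂s_i = Σα_j − 1 = 3.81 > 0, so everyone contributes w_i; S^SO = 41, W^SO = 41 + 3.81·41 = 197.21.
Deadweight loss = 102.87.

102.87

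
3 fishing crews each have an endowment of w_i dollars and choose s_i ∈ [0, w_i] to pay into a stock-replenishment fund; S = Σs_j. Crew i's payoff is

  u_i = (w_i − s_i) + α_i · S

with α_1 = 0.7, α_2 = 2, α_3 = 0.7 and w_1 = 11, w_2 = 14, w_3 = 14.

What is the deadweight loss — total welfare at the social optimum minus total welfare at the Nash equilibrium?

60

∂u_i/∂s_i = α_i − 1, so crew i contributes w_i if α_i > 1, else 0.
α_i > 1 for i ∈ {2}; NE contributions (0, 14, 0), S = 14.
W^NE = Σw_i − S^NE + (Σα_i)·S^NE = 39 + 2.4·14 = 72.6.
Planner: ∂(Σu_j)/∂s_i = Σα_j − 1 = 2.4 > 0, so everyone contributes w_i; S^SO = 39, W^SO = 39 + 2.4·39 = 132.6.
Deadweight loss = 60.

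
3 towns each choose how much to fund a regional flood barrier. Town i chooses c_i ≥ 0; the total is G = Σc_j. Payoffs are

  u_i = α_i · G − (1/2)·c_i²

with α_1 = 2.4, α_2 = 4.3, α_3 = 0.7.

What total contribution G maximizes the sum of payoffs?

22.2

Planner FOC: ∂(Σu_j)/∂c_i = (Σα_j) − c_i = 0, so c_i^SO = Σα_j = 7.4 for every i; G^SO = 22.2.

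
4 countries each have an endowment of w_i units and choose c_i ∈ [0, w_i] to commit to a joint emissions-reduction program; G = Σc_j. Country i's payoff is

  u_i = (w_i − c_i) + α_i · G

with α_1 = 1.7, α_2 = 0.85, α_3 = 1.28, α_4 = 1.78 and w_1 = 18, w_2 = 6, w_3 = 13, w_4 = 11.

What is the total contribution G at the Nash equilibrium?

42

∂u_i/∂c_i = α_i − 1, so country i contributes w_i if α_i > 1, else 0.
α_i > 1 for i ∈ {1, 3, 4}; NE contributions (18, 0, 13, 11), G = 42.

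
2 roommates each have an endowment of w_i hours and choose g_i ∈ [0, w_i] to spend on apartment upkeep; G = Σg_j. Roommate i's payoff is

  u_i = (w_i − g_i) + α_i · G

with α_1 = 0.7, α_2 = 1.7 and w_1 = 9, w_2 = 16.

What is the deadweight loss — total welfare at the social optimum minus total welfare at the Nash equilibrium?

12.6

∂u_i/∂g_i = α_i − 1, so roommate i contributes w_i if α_i > 1, else 0.
α_i > 1 for i ∈ {2}; NE contributions (0, 16), G = 16.
W^NE = Σw_i − G^NE + (Σα_i)·G^NE = 25 + 1.4·16 = 47.4.
Planner: ∂(Σu_j)/∂g_i = Σα_j − 1 = 1.4 > 0, so everyone contributes w_i; G^SO = 25, W^SO = 25 + 1.4·25 = 60.
Deadweight loss = 12.6.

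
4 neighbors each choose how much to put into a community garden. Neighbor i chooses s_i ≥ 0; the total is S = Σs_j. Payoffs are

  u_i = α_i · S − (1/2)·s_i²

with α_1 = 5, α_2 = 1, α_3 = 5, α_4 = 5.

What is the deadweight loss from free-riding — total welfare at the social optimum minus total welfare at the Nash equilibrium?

294

Neighbor i's FOC: ∂u_i/∂s_i = α_i − s_i = 0, so s_i* = α_i.
NE contributions = (5, 1, 5, 5); S = 16.
W^NE = (Σα)·S − ½Σα_i² = 16² − ½·76 = 218.
Planner sets s_i = Σα_j = 16 for every i, so S^SO = 4·16 = 64.
W^SO = (Σα)·S^SO − ½·4·(Σα)² = (4/2)·16² = 512.
Deadweight loss = W^SO − W^NE = 294.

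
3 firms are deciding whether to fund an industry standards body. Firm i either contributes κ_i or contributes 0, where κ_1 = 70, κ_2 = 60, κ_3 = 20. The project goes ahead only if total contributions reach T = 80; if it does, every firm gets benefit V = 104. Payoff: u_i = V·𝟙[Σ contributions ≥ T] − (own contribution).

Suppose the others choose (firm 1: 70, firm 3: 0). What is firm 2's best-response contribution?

60

Others' total = 70. Contributing 60 brings total to 130 ≥ 80: gain V − κ_2 = 44.
Best response: 60.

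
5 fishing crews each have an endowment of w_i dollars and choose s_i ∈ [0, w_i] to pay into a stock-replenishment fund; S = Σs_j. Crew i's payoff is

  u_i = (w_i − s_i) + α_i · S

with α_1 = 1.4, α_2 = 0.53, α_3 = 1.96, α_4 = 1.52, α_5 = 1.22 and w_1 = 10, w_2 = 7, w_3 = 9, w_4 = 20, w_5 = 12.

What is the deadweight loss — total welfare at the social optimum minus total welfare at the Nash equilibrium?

39.41

∂u_i/∂s_i = α_i − 1, so crew i contributes w_i if α_i > 1, else 0.
α_i > 1 for i ∈ {1, 3, 4, 5}; NE contributions (10, 0, 9, 20, 12), S = 51.
W^NE = Σw_i − S^NE + (Σα_i)·S^NE = 58 + 5.63·51 = 345.13.
Planner: ∂(Σu_j)/∂s_i = Σα_j − 1 = 5.63 > 0, so everyone contributes w_i; S^SO = 58, W^SO = 58 + 5.63·58 = 384.54.
Deadweight loss = 39.41.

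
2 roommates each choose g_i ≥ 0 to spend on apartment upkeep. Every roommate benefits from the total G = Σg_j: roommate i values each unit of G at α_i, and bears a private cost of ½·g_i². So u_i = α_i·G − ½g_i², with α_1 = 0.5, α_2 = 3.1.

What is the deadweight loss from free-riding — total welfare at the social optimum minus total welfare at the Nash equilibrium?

Roommate i's FOC: ∂u_i/∂g_i = α_i − g_i = 0, so g_i* = α_i.
NE contributions = (0.5, 3.1); G = 3.6.
W^NE = (Σα)·G − ½Σα_i² = 3.6² − ½·9.86 = 8.03.
Planner sets g_i = Σα_j = 3.6 for every i, so G^SO = 2·3.6 = 7.2.
W^SO = (Σα)·G^SO − ½·2·(Σα)² = (2/2)·3.6² = 12.96.
Deadweight loss = W^SO − W^NE = 4.93.

4.93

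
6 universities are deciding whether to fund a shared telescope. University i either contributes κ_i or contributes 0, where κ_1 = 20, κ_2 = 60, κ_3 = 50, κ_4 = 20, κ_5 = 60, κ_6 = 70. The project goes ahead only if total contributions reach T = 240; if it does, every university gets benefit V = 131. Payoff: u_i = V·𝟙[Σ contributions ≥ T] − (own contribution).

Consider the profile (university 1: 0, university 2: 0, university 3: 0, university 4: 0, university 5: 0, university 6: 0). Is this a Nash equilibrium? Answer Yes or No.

Total = 0 < 240: not provided.
University 1 (pledges 0, payoff 0): pledging 20 → total 20, payoff -20. No gain.
University 2 (pledges 0, payoff 0): pledging 60 → total 60, payoff -60. No gain.
University 3 (pledges 0, payoff 0): pledging 50 → total 50, payoff -50. No gain.
University 4 (pledges 0, payoff 0): pledging 20 → total 20, payoff -20. No gain.
University 5 (pledges 0, payoff 0): pledging 60 → total 60, payoff -60. No gain.
University 6 (pledges 0, payoff 0): pledging 70 → total 70, payoff -70. No gain.

Yes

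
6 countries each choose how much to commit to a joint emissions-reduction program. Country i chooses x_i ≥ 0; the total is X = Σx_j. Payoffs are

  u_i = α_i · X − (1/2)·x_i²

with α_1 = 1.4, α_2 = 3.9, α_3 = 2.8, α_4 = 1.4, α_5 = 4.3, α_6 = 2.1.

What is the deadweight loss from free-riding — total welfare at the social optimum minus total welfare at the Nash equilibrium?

Country i's FOC: ∂u_i/∂x_i = α_i − x_i = 0, so x_i* = α_i.
NE contributions = (1.4, 3.9, 2.8, 1.4, 4.3, 2.1); X = 15.9.
W^NE = (Σα)·X − ½Σα_i² = 15.9² − ½·49.87 = 227.875.
Planner sets x_i = Σα_j = 15.9 for every i, so X^SO = 6·15.9 = 95.4.
W^SO = (Σα)·X^SO − ½·6·(Σα)² = (6/2)·15.9² = 758.43.
Deadweight loss = W^SO − W^NE = 530.555.

530.555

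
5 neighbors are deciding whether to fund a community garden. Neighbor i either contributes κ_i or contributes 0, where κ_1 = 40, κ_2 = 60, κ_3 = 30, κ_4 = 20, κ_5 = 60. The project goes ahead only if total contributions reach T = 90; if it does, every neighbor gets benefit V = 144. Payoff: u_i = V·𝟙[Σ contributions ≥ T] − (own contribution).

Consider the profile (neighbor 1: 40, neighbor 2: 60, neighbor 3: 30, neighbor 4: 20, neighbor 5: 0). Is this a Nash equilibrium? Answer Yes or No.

Total = 150 ≥ 90: provided.
Neighbor 1 (pledges 40, payoff 104): dropping to 0 → total 110, payoff 144. Profitable deviation.

No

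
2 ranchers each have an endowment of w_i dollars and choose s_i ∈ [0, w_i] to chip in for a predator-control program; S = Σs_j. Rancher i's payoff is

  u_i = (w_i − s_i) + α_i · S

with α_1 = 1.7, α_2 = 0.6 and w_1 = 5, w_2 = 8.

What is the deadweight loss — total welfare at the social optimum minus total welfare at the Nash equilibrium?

10.4

∂u_i/∂s_i = α_i − 1, so rancher i contributes w_i if α_i > 1, else 0.
α_i > 1 for i ∈ {1}; NE contributions (5, 0), S = 5.
W^NE = Σw_i − S^NE + (Σα_i)·S^NE = 13 + 1.3·5 = 19.5.
Planner: ∂(Σu_j)/∂s_i = Σα_j − 1 = 1.3 > 0, so everyone contributes w_i; S^SO = 13, W^SO = 13 + 1.3·13 = 29.9.
Deadweight loss = 10.4.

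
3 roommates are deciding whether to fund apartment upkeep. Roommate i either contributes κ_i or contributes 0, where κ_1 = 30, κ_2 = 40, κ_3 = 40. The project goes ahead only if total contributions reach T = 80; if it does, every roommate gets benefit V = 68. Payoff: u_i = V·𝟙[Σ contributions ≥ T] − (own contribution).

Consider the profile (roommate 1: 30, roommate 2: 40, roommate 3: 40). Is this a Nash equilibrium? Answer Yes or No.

Total = 110 ≥ 80: provided.
Roommate 1 (pledges 30, payoff 38): dropping to 0 → total 80, payoff 68. Profitable deviation.

No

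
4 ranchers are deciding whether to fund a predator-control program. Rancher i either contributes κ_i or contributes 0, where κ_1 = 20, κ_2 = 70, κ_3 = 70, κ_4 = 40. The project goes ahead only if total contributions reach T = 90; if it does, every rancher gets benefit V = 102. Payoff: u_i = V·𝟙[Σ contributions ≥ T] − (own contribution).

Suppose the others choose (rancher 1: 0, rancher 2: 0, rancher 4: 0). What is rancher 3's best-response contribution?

0

Others' total = 0. Even contributing 70 gives 70 < 90: no benefit either way.
Best response: 0.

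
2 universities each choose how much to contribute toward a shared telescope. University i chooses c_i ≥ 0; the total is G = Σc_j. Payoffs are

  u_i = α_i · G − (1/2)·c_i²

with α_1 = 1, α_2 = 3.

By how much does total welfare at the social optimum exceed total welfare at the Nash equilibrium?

University i's FOC: ∂u_i/∂c_i = α_i − c_i = 0, so c_i* = α_i.
NE contributions = (1, 3); G = 4.
W^NE = (Σα)·G − ½Σα_i² = 4² − ½·10 = 11.
Planner sets c_i = Σα_j = 4 for every i, so G^SO = 2·4 = 8.
W^SO = (Σα)·G^SO − ½·2·(Σα)² = (2/2)·4² = 16.
Deadweight loss = W^SO − W^NE = 5.

5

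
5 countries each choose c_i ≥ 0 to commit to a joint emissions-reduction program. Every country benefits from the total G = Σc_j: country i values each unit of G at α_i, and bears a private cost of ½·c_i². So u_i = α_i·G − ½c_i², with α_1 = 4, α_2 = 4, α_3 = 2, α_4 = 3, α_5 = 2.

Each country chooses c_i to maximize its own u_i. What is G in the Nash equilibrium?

Country i's FOC: ∂u_i/∂c_i = α_i − c_i = 0, so c_i* = α_i.
NE contributions = (4, 4, 2, 3, 2); G = 15.

15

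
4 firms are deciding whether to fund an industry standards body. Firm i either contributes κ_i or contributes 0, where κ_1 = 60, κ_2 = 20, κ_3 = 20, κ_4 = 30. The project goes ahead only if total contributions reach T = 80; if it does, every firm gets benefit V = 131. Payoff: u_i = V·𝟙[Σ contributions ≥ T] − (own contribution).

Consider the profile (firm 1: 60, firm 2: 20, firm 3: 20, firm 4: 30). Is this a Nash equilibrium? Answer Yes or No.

No

Total = 130 ≥ 80: provided.
Firm 1 (pledges 60, payoff 71): dropping to 0 → total 70, payoff 0. No gain.
Firm 2 (pledges 20, payoff 111): dropping to 0 → total 110, payoff 131. Profitable deviation.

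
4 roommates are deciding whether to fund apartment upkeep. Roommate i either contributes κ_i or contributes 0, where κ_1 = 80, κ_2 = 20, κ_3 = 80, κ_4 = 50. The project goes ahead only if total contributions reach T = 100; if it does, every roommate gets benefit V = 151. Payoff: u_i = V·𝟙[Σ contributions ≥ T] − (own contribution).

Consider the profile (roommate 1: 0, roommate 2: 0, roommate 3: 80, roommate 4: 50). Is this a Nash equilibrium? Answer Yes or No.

Yes

Total = 130 ≥ 100: provided.
Roommate 1 (pledges 0, payoff 151): pledging 80 → total 210, payoff 71. No gain.
Roommate 2 (pledges 0, payoff 151): pledging 20 → total 150, payoff 131. No gain.
Roommate 3 (pledges 80, payoff 71): dropping to 0 → total 50, payoff 0. No gain.
Roommate 4 (pledges 50, payoff 101): dropping to 0 → total 80, payoff 0. No gain.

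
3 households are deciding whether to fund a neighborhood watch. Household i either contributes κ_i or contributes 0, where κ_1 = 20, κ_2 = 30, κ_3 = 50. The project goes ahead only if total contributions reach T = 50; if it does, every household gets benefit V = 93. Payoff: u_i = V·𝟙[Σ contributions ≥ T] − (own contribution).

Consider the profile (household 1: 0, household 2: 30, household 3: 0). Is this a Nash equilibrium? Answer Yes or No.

Total = 30 < 50: not provided.
Household 1 (pledges 0, payoff 0): pledging 20 → total 50, payoff 73. Profitable deviation.

No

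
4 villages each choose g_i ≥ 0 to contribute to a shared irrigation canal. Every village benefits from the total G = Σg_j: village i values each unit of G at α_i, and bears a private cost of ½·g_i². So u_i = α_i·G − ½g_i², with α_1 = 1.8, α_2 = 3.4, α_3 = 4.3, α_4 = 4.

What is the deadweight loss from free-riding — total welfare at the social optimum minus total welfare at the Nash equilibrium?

206.895

Village i's FOC: ∂u_i/∂g_i = α_i − g_i = 0, so g_i* = α_i.
NE contributions = (1.8, 3.4, 4.3, 4); G = 13.5.
W^NE = (Σα)·G − ½Σα_i² = 13.5² − ½·49.29 = 157.605.
Planner sets g_i = Σα_j = 13.5 for every i, so G^SO = 4·13.5 = 54.
W^SO = (Σα)·G^SO − ½·4·(Σα)² = (4/2)·13.5² = 364.5.
Deadweight loss = W^SO − W^NE = 206.895.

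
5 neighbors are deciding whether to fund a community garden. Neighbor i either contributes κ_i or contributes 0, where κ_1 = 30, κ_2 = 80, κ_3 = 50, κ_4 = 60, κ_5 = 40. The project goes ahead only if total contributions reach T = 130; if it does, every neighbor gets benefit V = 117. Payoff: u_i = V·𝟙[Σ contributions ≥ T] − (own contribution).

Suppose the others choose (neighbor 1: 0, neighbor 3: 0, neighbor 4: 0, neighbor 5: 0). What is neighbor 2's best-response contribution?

Others' total = 0. Even contributing 80 gives 80 < 130: no benefit either way.
Best response: 0.

0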